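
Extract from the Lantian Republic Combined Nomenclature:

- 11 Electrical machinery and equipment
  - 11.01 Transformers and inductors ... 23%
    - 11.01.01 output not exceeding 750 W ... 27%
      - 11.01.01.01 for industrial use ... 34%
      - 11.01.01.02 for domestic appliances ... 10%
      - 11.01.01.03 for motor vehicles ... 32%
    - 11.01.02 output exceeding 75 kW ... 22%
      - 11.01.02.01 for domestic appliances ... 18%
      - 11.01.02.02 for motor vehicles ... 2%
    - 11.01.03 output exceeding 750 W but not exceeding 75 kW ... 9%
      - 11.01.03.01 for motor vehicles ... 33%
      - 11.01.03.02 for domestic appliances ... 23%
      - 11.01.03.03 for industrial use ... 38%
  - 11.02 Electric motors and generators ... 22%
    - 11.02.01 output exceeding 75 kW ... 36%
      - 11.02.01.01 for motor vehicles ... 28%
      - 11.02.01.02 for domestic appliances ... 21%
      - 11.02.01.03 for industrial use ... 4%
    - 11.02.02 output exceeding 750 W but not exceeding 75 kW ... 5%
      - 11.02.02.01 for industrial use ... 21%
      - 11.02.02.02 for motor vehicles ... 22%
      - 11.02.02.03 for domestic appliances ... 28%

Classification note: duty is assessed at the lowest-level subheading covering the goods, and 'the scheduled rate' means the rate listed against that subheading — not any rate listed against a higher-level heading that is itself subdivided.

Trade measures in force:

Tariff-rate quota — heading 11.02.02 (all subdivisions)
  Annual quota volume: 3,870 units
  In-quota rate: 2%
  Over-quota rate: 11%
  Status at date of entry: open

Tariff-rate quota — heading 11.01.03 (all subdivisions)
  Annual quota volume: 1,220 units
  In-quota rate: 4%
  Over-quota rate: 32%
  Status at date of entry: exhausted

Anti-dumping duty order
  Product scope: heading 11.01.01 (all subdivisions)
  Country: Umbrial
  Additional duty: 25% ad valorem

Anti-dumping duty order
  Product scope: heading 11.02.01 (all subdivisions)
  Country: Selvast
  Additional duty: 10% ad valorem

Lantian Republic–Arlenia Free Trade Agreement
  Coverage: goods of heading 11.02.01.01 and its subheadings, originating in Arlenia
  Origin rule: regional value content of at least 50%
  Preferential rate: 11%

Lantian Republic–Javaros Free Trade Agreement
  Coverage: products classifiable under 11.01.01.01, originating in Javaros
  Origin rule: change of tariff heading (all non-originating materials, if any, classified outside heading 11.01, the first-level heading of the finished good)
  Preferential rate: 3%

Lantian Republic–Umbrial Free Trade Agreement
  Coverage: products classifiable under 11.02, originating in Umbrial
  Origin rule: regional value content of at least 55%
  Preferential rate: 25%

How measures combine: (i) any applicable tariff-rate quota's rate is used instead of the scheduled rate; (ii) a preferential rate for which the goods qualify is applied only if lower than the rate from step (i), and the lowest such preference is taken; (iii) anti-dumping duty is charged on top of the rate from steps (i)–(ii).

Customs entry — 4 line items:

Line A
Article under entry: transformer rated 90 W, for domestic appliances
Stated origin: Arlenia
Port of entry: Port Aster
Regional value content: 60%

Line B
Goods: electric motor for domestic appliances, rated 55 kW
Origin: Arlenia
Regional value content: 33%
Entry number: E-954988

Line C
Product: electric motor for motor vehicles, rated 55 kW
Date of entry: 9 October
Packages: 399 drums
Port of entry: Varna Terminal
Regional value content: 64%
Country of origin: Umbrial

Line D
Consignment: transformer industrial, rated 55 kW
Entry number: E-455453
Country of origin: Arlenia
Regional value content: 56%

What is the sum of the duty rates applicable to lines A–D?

46%

Line A: transformer → 11.01; rated 90 W → 11.01.01; for domestic appliances → 11.01.01.02. Scheduled 10%. Arlenia agreement on 11.02.01.01: 11.01.01.02 not covered. → 10%.
Line B: electric motor → 11.02; rated 55 kW → 11.02.02; for domestic appliances → 11.02.02.03. Scheduled 28%. quota on 11.02.02 open → in-quota 2%; Arlenia agreement on 11.02.01.01: 11.02.02.03 not covered. → 2%.
Line C: electric motor → 11.02; rated 55 kW → 11.02.02; for motor vehicles → 11.02.02.02. Scheduled 22%. quota on 11.02.02 open → in-quota 2%; Umbrial agreement on 11.02: RVC ≥ 55% → 25% available; preference 25% not lower than 2% → no reduction. → 2%.
Line D: transformer → 11.01; rated 55 kW → 11.01.03; industrial → 11.01.03.03. Scheduled 38%. quota on 11.01.03 exhausted → over-quota 32%; Arlenia agreement on 11.02.01.01: 11.01.03.03 not covered. → 32%.
Sum: 10% + 2% + 2% + 32% = 46%.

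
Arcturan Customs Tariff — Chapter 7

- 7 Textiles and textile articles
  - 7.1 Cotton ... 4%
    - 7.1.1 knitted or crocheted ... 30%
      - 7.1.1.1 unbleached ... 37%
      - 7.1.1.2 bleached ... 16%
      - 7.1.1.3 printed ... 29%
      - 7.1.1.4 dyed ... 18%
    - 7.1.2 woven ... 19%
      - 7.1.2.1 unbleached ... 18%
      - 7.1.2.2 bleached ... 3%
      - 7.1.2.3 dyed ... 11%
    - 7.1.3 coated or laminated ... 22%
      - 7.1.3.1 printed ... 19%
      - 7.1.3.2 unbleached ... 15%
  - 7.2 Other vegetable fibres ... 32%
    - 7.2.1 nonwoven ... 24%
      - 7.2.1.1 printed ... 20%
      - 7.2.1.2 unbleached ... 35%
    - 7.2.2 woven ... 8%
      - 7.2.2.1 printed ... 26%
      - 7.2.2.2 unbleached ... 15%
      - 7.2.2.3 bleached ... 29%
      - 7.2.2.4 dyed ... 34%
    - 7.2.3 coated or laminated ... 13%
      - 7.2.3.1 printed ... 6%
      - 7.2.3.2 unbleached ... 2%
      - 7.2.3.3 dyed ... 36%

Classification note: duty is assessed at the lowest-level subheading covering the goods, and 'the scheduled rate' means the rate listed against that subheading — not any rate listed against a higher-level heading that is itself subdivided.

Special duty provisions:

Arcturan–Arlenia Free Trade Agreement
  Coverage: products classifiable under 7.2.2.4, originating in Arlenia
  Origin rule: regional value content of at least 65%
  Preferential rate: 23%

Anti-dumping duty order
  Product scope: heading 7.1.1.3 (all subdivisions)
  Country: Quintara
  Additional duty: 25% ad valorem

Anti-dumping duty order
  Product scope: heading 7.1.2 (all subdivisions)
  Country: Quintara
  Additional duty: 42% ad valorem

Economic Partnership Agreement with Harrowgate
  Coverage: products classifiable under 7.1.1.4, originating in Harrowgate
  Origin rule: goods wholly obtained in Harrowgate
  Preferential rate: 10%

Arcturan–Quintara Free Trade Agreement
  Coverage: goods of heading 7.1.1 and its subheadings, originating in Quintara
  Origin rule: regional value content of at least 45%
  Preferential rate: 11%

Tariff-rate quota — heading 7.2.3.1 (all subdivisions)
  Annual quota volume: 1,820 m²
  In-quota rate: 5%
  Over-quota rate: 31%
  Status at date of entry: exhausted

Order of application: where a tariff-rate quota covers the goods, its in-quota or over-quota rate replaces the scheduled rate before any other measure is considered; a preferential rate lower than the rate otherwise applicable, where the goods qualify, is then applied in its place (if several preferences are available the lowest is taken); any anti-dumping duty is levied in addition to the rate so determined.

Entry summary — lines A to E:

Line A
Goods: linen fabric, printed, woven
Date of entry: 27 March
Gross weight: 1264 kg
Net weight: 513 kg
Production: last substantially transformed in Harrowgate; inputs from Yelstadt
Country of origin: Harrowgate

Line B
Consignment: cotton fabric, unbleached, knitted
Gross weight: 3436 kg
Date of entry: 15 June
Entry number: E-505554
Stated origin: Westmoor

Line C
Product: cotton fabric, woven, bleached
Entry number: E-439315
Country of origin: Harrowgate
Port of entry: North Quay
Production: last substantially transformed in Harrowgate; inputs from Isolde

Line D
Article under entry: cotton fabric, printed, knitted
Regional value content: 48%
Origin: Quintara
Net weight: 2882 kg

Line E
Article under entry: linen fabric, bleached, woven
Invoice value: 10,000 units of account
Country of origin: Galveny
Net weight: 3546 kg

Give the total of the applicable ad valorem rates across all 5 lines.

Line A: linen → 7.2; woven → 7.2.2; printed → 7.2.2.1. Scheduled 26%. Harrowgate agreement on 7.1.1.4: 7.2.2.1 not covered. → 26%.
Line B: cotton → 7.1; knitted → 7.1.1; unbleached → 7.1.1.1. Scheduled 37%. No special measure applies. → 37%.
Line C: cotton → 7.1; woven → 7.1.2; bleached → 7.1.2.2. Scheduled 3%. Harrowgate agreement on 7.1.1.4: 7.1.2.2 not covered. → 3%.
Line D: cotton → 7.1; knitted → 7.1.1; printed → 7.1.1.3. Scheduled 29%. Quintara agreement on 7.1.1: RVC ≥ 45% → 11% available; preferential 11%; anti-dumping (Quintara, 7.1.1.3): +25%; total 11% + 25% = 36%. → 36%.
Line E: linen → 7.2; woven → 7.2.2; bleached → 7.2.2.3. Scheduled 29%. No special measure applies. → 29%.
Sum: 26% + 37% + 3% + 36% + 29% = 131%.

131%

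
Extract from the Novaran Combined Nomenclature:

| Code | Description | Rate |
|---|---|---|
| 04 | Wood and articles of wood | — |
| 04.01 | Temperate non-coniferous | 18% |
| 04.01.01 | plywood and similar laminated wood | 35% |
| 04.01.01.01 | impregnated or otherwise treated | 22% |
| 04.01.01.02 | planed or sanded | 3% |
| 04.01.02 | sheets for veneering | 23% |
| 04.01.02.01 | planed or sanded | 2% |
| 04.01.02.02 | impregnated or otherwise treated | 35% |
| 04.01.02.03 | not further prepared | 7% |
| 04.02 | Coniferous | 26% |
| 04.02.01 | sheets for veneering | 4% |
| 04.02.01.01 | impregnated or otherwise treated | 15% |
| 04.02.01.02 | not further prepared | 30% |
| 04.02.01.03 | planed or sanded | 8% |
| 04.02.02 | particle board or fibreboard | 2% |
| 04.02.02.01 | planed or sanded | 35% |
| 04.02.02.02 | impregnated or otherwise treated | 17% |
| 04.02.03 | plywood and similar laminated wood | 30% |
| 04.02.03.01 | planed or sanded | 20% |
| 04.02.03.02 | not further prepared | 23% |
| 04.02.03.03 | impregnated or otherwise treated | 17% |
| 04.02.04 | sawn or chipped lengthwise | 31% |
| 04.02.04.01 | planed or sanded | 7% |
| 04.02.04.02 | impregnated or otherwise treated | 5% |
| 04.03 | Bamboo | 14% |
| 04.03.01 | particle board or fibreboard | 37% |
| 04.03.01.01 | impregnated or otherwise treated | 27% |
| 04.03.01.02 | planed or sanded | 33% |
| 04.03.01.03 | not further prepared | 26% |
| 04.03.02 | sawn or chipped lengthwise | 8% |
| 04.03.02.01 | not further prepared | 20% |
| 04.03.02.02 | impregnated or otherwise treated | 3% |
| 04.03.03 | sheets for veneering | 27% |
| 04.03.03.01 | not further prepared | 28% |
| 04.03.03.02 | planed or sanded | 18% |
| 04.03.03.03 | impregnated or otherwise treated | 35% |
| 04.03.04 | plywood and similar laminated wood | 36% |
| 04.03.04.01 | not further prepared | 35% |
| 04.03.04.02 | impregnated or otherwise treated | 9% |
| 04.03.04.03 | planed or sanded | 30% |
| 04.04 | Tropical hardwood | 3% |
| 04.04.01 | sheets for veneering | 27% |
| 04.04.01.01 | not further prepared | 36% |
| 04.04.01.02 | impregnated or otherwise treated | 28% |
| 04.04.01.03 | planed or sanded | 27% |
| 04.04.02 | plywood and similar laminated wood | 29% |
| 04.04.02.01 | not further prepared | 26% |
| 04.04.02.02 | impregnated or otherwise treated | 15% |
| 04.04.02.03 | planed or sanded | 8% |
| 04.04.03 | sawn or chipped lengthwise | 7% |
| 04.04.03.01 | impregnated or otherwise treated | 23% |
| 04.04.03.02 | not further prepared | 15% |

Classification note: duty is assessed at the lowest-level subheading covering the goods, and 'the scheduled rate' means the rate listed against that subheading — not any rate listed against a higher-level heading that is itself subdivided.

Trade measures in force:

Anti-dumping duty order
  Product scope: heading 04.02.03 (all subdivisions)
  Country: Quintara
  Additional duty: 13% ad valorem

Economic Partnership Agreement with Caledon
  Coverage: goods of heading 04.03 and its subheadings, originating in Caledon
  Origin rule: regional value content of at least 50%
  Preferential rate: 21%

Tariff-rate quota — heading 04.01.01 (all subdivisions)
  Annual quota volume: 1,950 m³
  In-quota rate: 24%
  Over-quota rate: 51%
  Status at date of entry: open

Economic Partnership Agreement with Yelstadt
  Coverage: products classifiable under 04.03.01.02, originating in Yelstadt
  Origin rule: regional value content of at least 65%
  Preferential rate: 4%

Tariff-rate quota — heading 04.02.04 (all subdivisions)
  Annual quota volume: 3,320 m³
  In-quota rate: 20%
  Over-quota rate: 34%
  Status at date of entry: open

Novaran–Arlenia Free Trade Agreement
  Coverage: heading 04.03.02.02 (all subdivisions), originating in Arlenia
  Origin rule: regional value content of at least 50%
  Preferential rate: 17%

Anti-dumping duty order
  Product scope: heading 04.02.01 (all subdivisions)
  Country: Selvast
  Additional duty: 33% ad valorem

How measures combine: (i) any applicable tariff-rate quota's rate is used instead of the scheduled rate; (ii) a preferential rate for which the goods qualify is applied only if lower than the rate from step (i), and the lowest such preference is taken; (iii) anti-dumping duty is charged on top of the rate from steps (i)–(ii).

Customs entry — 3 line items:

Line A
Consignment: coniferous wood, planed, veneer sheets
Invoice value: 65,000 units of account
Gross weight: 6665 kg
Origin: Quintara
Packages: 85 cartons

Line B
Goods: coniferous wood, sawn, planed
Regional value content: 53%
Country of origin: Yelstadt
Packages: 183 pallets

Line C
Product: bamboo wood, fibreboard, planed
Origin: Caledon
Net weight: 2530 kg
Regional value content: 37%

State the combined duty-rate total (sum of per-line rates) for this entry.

61%

Line A: coniferous → 04.02; veneer sheets → 04.02.01; planed → 04.02.01.03. Scheduled 8%. No special measure applies. → 8%.
Line B: coniferous → 04.02; sawn → 04.02.04; planed → 04.02.04.01. Scheduled 7%. quota on 04.02.04 open → in-quota 20%; Yelstadt agreement on 04.03.01.02: 04.02.04.01 not covered. → 20%.
Line C: bamboo → 04.03; fibreboard → 04.03.01; planed → 04.03.01.02. Scheduled 33%. Caledon agreement on 04.03: RVC < 50%. → 33%.
Sum: 8% + 20% + 33% = 61%.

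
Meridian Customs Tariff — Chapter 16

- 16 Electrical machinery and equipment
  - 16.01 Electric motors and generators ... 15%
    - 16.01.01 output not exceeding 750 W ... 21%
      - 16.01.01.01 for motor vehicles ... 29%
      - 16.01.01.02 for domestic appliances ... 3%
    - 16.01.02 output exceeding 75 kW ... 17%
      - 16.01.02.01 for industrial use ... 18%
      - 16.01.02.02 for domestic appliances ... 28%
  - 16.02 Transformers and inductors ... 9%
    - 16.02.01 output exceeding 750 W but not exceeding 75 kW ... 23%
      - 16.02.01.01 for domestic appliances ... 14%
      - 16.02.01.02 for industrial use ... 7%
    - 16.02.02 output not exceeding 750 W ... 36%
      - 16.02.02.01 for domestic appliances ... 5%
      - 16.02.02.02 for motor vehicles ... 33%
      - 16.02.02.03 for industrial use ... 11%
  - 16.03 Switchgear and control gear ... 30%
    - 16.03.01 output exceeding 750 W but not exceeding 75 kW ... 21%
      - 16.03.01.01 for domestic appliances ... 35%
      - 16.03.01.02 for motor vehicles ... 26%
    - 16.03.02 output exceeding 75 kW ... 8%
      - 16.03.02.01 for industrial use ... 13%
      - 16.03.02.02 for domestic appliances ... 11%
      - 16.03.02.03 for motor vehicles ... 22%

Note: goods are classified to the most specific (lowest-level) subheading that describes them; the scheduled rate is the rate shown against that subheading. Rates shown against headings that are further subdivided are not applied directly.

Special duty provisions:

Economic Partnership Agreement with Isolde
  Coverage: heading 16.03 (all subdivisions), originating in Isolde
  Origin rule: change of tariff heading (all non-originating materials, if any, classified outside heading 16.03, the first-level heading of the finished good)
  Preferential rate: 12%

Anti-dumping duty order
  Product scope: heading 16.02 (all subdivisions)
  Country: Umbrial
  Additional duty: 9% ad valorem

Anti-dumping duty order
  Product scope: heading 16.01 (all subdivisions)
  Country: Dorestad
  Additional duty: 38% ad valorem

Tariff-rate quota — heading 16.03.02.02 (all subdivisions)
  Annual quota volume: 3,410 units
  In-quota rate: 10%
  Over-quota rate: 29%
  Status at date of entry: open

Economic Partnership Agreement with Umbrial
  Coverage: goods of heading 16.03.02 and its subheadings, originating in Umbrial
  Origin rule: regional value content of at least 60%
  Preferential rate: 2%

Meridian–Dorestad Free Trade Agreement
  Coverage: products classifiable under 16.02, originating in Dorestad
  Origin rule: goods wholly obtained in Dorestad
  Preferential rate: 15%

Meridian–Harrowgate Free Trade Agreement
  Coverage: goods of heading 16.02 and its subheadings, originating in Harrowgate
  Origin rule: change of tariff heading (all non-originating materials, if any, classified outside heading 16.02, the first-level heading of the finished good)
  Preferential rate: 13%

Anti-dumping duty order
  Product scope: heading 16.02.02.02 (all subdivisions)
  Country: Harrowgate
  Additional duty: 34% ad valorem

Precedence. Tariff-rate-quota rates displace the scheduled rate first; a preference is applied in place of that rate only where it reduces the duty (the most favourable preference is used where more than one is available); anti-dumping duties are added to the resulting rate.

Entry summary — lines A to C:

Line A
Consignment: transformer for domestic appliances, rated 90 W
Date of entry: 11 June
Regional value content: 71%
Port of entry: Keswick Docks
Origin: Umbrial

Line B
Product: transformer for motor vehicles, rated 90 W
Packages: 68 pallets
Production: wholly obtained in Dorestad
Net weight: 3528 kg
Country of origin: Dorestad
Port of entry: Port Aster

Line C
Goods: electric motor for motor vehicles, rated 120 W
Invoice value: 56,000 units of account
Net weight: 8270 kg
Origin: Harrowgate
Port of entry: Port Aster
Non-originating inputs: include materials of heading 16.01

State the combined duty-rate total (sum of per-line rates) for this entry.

Line A: transformer → 16.02; rated 90 W → 16.02.02; for domestic appliances → 16.02.02.01. Scheduled 5%. Umbrial agreement on 16.03.02: 16.02.02.01 not covered; anti-dumping (Umbrial, 16.02): +9%; total 5% + 9% = 14%. → 14%.
Line B: transformer → 16.02; rated 90 W → 16.02.02; for motor vehicles → 16.02.02.02. Scheduled 33%. Dorestad agreement on 16.02: wholly obtained → 15% available; preferential 15%. → 15%.
Line C: electric motor → 16.01; rated 120 W → 16.01.01; for motor vehicles → 16.01.01.01. Scheduled 29%. Harrowgate agreement on 16.02: 16.01.01.01 not covered. → 29%.
Sum: 14% + 15% + 29% = 58%.

58%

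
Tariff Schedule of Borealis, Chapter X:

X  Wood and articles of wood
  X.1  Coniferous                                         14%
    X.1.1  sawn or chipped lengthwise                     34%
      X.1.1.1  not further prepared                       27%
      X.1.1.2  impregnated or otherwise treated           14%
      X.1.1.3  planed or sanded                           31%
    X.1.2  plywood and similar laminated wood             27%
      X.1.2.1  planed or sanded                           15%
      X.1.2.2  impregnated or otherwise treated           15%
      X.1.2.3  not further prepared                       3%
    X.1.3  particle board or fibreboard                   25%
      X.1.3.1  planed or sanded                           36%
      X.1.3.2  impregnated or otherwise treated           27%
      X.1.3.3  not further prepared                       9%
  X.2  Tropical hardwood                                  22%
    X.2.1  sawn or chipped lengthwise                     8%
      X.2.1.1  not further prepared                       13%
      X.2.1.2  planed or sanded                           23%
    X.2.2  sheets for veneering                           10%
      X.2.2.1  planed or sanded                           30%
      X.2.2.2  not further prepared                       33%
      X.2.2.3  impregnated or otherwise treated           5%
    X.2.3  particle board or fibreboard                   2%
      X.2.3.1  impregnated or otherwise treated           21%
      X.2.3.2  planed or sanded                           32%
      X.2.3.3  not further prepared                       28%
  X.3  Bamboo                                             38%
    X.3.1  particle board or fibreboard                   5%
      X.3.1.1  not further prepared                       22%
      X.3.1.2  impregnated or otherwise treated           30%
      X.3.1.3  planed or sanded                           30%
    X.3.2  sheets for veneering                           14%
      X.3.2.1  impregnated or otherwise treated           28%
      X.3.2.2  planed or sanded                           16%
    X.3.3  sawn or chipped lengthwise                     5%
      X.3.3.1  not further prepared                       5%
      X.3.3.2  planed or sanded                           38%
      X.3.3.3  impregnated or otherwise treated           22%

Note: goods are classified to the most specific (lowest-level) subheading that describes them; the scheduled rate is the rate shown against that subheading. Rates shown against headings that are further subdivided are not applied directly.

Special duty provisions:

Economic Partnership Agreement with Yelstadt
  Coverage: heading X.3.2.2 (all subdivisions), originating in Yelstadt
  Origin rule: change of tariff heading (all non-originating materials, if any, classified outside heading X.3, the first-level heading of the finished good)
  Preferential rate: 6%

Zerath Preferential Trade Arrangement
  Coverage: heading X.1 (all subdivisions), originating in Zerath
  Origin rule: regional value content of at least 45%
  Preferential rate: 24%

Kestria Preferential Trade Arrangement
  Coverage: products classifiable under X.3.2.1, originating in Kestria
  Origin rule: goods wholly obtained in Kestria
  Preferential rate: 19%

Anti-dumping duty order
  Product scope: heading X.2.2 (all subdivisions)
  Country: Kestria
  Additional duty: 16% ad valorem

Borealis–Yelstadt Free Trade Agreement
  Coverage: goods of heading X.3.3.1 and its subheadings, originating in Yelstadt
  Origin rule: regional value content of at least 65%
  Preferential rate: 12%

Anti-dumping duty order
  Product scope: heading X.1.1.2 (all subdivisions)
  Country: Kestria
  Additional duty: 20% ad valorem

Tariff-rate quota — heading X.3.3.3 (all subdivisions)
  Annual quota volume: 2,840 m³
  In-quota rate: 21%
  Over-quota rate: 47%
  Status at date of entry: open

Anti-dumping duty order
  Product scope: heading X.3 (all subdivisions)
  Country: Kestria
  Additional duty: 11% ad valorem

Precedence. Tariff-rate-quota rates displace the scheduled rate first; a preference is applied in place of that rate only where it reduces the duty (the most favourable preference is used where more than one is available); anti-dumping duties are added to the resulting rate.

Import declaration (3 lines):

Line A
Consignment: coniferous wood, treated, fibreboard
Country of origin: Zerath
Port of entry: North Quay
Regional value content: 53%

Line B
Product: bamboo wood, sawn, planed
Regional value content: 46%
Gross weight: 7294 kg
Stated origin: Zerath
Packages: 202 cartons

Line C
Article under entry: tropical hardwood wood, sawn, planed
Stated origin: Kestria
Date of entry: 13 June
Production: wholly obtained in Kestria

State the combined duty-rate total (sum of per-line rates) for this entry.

85%

Line A: coniferous → X.1; fibreboard → X.1.3; treated → X.1.3.2. Scheduled 27%. Zerath agreement on X.1: RVC ≥ 45% → 24% available; preferential 24%. → 24%.
Line B: bamboo → X.3; sawn → X.3.3; planed → X.3.3.2. Scheduled 38%. Zerath agreement on X.1: X.3.3.2 not covered. → 38%.
Line C: tropical hardwood → X.2; sawn → X.2.1; planed → X.2.1.2. Scheduled 23%. Kestria agreement on X.3.2.1: X.2.1.2 not covered. → 23%.
Sum: 24% + 38% + 23% = 85%.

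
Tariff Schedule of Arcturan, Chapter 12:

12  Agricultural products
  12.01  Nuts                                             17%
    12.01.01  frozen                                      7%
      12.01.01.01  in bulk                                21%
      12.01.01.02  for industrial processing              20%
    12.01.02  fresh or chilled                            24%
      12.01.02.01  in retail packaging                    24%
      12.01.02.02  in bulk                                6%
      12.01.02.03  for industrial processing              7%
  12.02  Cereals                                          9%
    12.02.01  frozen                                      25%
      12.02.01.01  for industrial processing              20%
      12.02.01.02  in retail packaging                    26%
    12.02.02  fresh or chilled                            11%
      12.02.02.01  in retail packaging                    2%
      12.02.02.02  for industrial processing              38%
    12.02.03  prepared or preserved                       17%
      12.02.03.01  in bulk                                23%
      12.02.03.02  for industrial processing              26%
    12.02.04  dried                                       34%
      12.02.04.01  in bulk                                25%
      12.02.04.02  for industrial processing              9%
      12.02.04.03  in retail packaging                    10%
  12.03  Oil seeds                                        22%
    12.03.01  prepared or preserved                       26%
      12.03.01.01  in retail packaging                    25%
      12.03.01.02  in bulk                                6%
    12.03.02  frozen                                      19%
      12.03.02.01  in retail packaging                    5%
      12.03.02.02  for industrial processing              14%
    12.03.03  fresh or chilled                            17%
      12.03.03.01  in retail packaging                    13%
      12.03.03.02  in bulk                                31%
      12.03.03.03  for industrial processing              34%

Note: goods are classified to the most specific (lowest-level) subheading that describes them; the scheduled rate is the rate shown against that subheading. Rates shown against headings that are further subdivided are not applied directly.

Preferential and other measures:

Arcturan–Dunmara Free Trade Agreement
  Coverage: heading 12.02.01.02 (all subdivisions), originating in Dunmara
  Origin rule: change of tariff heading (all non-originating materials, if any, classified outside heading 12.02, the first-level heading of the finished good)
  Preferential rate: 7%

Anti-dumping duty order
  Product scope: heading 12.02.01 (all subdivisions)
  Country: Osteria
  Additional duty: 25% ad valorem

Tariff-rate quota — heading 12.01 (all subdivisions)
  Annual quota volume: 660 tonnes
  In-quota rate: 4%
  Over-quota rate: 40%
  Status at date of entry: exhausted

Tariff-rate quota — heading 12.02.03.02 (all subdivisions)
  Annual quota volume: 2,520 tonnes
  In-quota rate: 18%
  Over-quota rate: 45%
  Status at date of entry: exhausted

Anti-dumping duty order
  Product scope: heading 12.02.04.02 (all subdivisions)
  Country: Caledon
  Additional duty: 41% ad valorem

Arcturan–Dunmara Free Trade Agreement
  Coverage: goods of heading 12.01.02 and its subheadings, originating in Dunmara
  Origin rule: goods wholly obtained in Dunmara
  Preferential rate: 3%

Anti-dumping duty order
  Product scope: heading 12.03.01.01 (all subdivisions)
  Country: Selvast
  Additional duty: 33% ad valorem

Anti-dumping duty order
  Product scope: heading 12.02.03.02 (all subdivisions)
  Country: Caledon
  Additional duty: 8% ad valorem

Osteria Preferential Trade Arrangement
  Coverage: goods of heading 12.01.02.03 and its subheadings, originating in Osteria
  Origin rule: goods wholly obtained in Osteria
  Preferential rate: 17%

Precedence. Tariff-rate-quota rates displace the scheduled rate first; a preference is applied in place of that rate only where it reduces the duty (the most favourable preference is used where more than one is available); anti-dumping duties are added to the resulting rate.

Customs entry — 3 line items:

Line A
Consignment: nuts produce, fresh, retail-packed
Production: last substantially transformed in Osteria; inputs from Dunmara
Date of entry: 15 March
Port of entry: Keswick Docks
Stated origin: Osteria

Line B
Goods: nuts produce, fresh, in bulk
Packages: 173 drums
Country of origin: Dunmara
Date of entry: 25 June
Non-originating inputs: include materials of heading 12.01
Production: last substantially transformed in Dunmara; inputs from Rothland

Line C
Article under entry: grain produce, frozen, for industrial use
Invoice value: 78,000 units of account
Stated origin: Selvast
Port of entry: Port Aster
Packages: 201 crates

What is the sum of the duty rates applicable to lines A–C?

Line A: nuts → 12.01; fresh → 12.01.02; retail-packed → 12.01.02.01. Scheduled 24%. quota on 12.01 exhausted → over-quota 40%; Osteria agreement on 12.01.02.03: 12.01.02.01 not covered. → 40%.
Line B: nuts → 12.01; fresh → 12.01.02; in bulk → 12.01.02.02. Scheduled 6%. quota on 12.01 exhausted → over-quota 40%; Dunmara agreement on 12.02.01.02: 12.01.02.02 not covered; Dunmara agreement on 12.01.02: not wholly obtained. → 40%.
Line C: grain → 12.02; frozen → 12.02.01; for industrial use → 12.02.01.01. Scheduled 20%. No special measure applies. → 20%.
Sum: 40% + 40% + 20% = 100%.

100%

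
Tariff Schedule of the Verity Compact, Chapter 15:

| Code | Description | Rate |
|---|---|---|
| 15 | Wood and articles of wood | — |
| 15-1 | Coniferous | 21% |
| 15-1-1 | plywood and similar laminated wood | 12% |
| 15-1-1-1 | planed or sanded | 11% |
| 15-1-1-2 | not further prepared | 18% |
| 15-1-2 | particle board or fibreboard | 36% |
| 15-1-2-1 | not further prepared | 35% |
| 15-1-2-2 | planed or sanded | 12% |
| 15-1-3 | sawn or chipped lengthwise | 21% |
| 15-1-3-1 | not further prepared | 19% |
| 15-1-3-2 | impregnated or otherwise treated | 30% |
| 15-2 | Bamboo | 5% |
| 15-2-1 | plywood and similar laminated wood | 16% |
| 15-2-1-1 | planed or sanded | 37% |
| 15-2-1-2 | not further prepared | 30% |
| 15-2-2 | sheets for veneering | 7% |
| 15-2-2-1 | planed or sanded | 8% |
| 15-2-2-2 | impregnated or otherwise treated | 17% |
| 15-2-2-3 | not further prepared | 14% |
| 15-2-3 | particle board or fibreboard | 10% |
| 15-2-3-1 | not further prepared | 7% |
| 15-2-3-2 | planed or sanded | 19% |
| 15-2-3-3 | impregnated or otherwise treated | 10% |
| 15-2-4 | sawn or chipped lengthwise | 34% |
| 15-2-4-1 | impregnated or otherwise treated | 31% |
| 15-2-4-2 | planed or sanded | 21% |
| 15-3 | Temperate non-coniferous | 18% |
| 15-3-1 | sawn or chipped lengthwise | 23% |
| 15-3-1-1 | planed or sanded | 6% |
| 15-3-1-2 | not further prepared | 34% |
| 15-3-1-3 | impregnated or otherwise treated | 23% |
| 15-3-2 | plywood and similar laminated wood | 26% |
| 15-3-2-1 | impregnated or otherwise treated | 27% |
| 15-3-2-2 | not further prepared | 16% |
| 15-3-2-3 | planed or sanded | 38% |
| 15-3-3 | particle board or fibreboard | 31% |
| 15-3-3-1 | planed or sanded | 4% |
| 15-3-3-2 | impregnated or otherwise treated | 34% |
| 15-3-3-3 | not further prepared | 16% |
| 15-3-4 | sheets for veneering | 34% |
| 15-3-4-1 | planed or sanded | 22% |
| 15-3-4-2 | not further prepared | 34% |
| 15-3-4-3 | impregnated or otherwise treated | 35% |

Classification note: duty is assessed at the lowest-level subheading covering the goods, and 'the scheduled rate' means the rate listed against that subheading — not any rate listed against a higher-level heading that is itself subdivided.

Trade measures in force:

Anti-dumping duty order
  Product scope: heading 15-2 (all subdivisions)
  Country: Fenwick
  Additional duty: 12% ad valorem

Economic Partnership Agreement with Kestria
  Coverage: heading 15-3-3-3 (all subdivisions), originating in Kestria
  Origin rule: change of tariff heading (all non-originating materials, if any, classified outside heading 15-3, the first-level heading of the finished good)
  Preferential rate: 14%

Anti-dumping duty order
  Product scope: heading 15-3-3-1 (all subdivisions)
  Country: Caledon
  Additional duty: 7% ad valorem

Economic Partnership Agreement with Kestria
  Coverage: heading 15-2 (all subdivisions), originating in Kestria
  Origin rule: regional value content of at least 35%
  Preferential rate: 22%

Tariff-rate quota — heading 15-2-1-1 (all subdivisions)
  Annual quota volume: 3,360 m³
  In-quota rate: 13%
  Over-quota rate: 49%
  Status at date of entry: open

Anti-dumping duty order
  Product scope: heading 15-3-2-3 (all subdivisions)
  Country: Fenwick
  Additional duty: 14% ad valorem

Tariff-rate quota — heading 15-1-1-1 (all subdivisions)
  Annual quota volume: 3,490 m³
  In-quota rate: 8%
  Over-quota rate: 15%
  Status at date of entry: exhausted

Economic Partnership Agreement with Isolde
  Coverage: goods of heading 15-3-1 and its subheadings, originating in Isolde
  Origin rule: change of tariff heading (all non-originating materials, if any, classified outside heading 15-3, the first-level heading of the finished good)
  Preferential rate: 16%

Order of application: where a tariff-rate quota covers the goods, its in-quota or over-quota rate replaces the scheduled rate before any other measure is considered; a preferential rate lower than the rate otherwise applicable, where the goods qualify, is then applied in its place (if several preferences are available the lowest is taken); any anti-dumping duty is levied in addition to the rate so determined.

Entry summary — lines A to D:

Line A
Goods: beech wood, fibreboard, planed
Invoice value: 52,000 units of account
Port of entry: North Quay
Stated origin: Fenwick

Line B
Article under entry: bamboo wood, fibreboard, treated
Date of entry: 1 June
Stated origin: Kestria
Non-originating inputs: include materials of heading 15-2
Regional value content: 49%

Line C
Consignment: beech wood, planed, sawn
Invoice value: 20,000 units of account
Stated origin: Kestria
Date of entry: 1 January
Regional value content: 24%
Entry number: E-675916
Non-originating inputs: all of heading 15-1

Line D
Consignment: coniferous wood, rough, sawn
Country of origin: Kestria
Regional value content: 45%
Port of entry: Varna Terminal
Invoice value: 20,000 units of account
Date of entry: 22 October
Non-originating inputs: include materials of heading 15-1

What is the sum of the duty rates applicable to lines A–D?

Line A: beech → 15-3; fibreboard → 15-3-3; planed → 15-3-3-1. Scheduled 4%. No special measure applies. → 4%.
Line B: bamboo → 15-2; fibreboard → 15-2-3; treated → 15-2-3-3. Scheduled 10%. Kestria agreement on 15-3-3-3: 15-2-3-3 not covered; Kestria agreement on 15-2: RVC ≥ 35% → 22% available; preference 22% not lower than 10% → no reduction. → 10%.
Line C: beech → 15-3; sawn → 15-3-1; planed → 15-3-1-1. Scheduled 6%. Kestria agreement on 15-3-3-3: 15-3-1-1 not covered; Kestria agreement on 15-2: 15-3-1-1 not covered. → 6%.
Line D: coniferous → 15-1; sawn → 15-1-3; rough → 15-1-3-1. Scheduled 19%. Kestria agreement on 15-3-3-3: 15-1-3-1 not covered; Kestria agreement on 15-2: 15-1-3-1 not covered. → 19%.
Sum: 4% + 10% + 6% + 19% = 39%.

39%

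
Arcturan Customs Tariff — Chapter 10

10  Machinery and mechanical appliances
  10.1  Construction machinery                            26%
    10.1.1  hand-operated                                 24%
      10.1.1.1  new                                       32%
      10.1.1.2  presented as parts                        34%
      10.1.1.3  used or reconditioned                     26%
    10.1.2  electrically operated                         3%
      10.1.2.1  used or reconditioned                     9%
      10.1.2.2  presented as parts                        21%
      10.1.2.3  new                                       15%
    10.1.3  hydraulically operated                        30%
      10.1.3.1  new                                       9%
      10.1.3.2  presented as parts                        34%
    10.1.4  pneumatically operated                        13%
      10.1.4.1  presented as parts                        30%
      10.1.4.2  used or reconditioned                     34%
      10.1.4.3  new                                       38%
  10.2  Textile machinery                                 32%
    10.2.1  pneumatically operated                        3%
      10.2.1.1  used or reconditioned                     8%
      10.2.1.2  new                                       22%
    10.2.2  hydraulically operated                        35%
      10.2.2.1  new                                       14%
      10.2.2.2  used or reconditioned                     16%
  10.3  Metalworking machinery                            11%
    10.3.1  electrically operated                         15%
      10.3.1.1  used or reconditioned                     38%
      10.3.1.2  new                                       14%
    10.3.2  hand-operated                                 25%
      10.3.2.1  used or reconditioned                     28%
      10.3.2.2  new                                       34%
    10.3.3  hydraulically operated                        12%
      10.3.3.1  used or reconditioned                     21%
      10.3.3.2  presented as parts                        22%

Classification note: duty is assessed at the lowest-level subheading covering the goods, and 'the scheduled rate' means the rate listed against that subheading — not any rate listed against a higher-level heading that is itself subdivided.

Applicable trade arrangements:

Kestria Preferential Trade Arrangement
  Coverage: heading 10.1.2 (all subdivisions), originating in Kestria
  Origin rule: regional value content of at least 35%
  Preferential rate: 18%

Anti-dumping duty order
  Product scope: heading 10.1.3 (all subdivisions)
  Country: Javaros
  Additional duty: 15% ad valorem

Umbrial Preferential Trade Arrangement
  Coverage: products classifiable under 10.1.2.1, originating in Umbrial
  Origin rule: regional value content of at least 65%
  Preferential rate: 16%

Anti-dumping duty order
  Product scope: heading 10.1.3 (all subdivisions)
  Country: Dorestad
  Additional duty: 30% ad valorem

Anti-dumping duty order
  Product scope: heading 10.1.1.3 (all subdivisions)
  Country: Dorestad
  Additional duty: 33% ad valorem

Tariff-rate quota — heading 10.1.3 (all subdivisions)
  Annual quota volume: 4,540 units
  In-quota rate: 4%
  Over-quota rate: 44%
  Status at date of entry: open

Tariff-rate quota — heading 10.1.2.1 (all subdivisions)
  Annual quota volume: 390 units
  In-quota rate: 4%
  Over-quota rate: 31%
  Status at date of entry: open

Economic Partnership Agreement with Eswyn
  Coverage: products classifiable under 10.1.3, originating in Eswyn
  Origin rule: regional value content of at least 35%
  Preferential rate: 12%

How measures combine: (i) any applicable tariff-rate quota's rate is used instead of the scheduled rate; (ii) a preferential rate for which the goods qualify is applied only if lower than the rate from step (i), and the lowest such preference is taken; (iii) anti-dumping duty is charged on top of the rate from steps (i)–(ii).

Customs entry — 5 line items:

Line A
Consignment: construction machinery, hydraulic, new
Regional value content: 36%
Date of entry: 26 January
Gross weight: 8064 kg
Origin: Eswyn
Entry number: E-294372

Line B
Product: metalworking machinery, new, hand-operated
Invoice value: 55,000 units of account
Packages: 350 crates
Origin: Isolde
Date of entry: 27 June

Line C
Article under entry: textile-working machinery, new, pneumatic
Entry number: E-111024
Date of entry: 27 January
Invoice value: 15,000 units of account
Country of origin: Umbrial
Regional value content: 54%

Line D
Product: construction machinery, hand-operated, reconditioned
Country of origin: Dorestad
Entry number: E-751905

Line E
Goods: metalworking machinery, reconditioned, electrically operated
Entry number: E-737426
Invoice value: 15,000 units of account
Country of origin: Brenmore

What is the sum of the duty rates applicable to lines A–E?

157%

Line A: construction → 10.1; hydraulic → 10.1.3; new → 10.1.3.1. Scheduled 9%. quota on 10.1.3 open → in-quota 4%; Eswyn agreement on 10.1.3: RVC ≥ 35% → 12% available; preference 12% not lower than 4% → no reduction. → 4%.
Line B: metalworking → 10.3; hand-operated → 10.3.2; new → 10.3.2.2. Scheduled 34%. No special measure applies. → 34%.
Line C: textile-working → 10.2; pneumatic → 10.2.1; new → 10.2.1.2. Scheduled 22%. Umbrial agreement on 10.1.2.1: 10.2.1.2 not covered. → 22%.
Line D: construction → 10.1; hand-operated → 10.1.1; reconditioned → 10.1.1.3. Scheduled 26%. anti-dumping (Dorestad, 10.1.1.3): +33%; total 26% + 33% = 59%. → 59%.
Line E: metalworking → 10.3; electrically operated → 10.3.1; reconditioned → 10.3.1.1. Scheduled 38%. No special measure applies. → 38%.
Sum: 4% + 34% + 22% + 59% + 38% = 157%.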